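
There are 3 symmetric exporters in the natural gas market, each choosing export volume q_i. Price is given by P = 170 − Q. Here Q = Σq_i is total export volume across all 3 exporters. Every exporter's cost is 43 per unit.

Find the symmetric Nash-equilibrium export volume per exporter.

31.75

A representative exporter's profit is π_i = q_i(170 − Q) − 43q_i, with Q = q_i + Σ_{j≠i} q_j.
First-order condition: 127 − 2q_i − Σ_{j≠i} q_j = 0.
With identical exporters, set every q_j = q: then 127 − 2q − 2q = 0, i.e. q = 127/4 = 31.75.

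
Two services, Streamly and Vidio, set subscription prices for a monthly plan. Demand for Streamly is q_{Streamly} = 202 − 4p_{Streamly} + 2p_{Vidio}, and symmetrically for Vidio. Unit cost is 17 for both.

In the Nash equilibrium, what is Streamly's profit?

Streamly's profit: π = (p_{Streamly} − 17)(202 − 4p_{Streamly} + 2p_{Vidio}).
∂π/∂p_{Streamly} = 270 − 8p_{Streamly} + 2p_{Vidio} = 0 ⇒ p_{Streamly} = 33.75 + 0.25p_{Vidio}.
Setting p_{Streamly} = p_{Vidio} in the reaction function: p_{Streamly} = 33.75 + 0.25p_{Streamly}, so p_{Streamly} = 33.75 / 0.75 = 45.
q_{Streamly} = 202 − 4·45 + 2·45 = 112.
Profit = (45 − 17)·112 = 3136.

3136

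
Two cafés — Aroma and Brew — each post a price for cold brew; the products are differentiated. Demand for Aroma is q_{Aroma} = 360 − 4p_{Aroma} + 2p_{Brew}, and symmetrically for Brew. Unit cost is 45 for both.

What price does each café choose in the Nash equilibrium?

Aroma's profit: π = (p_{Aroma} − 45)(360 − 4p_{Aroma} + 2p_{Brew}).
∂π/∂p_{Aroma} = 540 − 8p_{Aroma} + 2p_{Brew} = 0 ⇒ p_{Aroma} = 67.5 + 0.25p_{Brew}.
By symmetry p_{Brew} = p_{Aroma}; substituting into the reaction function, 0.75p_{Aroma} = 67.5 and p_{Aroma} = 90.

90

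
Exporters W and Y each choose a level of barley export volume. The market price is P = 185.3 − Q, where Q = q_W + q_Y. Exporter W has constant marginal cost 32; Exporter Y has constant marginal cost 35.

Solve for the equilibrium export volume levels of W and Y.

52.1, 49.1

Exporter W's profit: π = q_W(185.3 − (q_W + q_Y)) − 32q_W.
∂π/∂q_W = 153.3 − 2q_W − q_Y = 0, so q_W = 76.65 − 0.5q_Y.
By the same steps for Y: q_Y = 75.15 − 0.5q_W.
Plugging q_Y into W's best response: q_W = 76.65 − 0.5(75.15 − 0.5q_W) ⇒ 0.75q_W = 39.075, so q_W = 52.1.
Then q_Y = 75.15 − 0.5·52.1 = 49.1.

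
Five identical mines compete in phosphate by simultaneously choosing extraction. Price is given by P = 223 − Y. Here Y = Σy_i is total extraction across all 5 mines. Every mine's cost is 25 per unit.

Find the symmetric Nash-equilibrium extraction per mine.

33

A representative mine's profit is π_i = y_i(223 − Y) − 25y_i, with Y = y_i + Σ_{j≠i} y_j.
First-order condition: 198 − 2y_i − Σ_{j≠i} y_j = 0.
With identical mines, set every y_j = y: then 198 − 2y − 4y = 0, i.e. y = 198/6 = 33.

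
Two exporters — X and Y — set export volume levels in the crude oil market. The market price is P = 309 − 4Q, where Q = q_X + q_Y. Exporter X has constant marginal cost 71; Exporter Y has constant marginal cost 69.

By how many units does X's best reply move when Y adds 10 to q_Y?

Exporter X's profit: π = q_X(309 − 4(q_X + q_Y)) − 71q_X.
∂π/∂q_X = 238 − 8q_X − 4q_Y = 0, so q_X = 29.75 − 0.5q_Y.
The reaction-function slope is −0.5, so a 10-unit rise in q_Y moves q_X by −0.5 × 10 = −5. X's best response falls — the actions are strategic substitutes.

-5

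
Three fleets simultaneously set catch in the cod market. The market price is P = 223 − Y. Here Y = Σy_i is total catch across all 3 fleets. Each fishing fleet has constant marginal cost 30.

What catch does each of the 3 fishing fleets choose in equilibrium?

A representative fishing fleet's profit is π_i = y_i(223 − Y) − 30y_i, with Y = y_i + Σ_{j≠i} y_j.
First-order condition: 193 − 2y_i − Σ_{j≠i} y_j = 0.
In a symmetric equilibrium every fishing fleet chooses the same y, so Σ_{j≠i} y_j = 2y. The condition becomes 193 − 4y = 0, giving y = 193/4 = 48.25.

48.25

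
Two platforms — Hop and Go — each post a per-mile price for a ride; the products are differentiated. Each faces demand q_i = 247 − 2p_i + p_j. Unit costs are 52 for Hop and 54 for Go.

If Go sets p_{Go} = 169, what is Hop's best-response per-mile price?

Hop's profit: π = (p_{Hop} − 52)(247 − 2p_{Hop} + p_{Go}).
∂π/∂p_{Hop} = 351 − 4p_{Hop} + p_{Go} = 0 ⇒ p_{Hop} = 87.75 + 0.25p_{Go}.
At p_{Go} = 169: p_{Hop} = 87.75 + 0.25·169 = 130.

130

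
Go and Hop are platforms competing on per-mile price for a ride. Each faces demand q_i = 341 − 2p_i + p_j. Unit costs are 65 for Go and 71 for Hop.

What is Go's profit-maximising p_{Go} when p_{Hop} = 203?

168.5

Go's profit: π = (p_{Go} − 65)(341 − 2p_{Go} + p_{Hop}).
∂π/∂p_{Go} = 471 − 4p_{Go} + p_{Hop} = 0 ⇒ p_{Go} = 117.75 + 0.25p_{Hop}.
At p_{Hop} = 203: p_{Go} = 117.75 + 0.25·203 = 168.5.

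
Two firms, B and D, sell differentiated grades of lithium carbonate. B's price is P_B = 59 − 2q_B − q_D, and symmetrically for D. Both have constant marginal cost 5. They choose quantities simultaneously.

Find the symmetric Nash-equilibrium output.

10.8

Firm B's profit: π = q_B(59 − 2q_B − q_D) − 5q_B.
∂π/∂q_B = 54 − 4q_B − q_D = 0 ⇒ q_B = 13.5 − 0.25q_D.
The game is symmetric, so in equilibrium q_D = q_B: the reaction function gives 1.25q_B = 13.5, hence q_B = 10.8.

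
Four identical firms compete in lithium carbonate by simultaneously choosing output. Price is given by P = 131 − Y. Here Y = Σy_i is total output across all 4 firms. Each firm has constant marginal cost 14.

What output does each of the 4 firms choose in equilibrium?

23.4

A representative firm's profit is π_i = y_i(131 − Y) − 14y_i, with Y = y_i + Σ_{j≠i} y_j.
First-order condition: 117 − 2y_i − Σ_{j≠i} y_j = 0.
Imposing symmetry (y_j = y for all j) turns Σ_{j≠i} y_j into 3y, so 117 = 5y and y = 23.4.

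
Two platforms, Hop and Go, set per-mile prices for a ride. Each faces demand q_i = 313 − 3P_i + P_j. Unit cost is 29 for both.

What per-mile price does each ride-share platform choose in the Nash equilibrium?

Hop's profit: π = (P_{Hop} − 29)(313 − 3P_{Hop} + P_{Go}).
∂π/∂P_{Hop} = 400 − 6P_{Hop} + P_{Go} = 0 ⇒ P_{Hop} = 200/3 + (1/6)P_{Go}.
Setting P_{Hop} = P_{Go} in the reaction function: P_{Hop} = 200/3 + (1/6)P_{Hop}, so P_{Hop} = (200/3) / (5/6) = 80.

80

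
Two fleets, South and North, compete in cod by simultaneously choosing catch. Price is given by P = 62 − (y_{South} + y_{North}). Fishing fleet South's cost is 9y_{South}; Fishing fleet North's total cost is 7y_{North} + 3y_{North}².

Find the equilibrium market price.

33.6

Fishing fleet South's profit: π = y_{South}(62 − (y_{South} + y_{North})) − 9y_{South}.
∂π/∂y_{South} = 53 − 2y_{South} − y_{North} = 0, so y_{South} = 26.5 − 0.5y_{North}.
For North: ∂π/∂y_{North} = 55 − 8y_{North} − y_{South} = 0 ⇒ y_{North} = 6.875 − 0.125y_{South}.
Solving the two reaction functions simultaneously: (1 − (−0.5)(−0.125))y_{South} = 26.5 − 0.5·6.875, so 0.9375y_{South} = 23.0625 and y_{South} = 24.6.
Then y_{North} = 6.875 − 0.125·24.6 = 3.8.
Equilibrium price: P = 62 − 28.4 = 33.6.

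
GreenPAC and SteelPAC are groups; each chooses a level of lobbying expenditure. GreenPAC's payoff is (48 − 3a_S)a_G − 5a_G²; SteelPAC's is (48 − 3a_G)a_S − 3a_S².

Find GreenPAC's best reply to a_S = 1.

4.5

Expanding GreenPAC's payoff: 48a_G − 3a_Sa_G − 5a_G².
∂π/∂a_G = 48 − 3a_S − 10a_G = 0, so a_G = 4.8 − 0.3a_S.
At a_S = 1: a_G = 4.8 − 0.3·1 = 4.5.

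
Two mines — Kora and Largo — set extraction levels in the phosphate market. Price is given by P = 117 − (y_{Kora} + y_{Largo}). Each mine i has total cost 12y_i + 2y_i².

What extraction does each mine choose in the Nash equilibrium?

15

Mine Kora's profit: π = y_{Kora}(117 − (y_{Kora} + y_{Largo})) − 12y_{Kora} − 2y_{Kora}².
∂π/∂y_{Kora} = 105 − 6y_{Kora} − y_{Largo} = 0, so y_{Kora} = 17.5 − (1/6)y_{Largo}.
By symmetry y_{Largo} = y_{Kora}; substituting into the reaction function, (7/6)y_{Kora} = 17.5 and y_{Kora} = 15.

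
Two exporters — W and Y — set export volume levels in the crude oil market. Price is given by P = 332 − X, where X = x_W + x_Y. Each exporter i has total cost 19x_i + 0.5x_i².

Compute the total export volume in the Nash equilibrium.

156.5

Exporter W's profit: π = x_W(332 − (x_W + x_Y)) − 19x_W − 0.5x_W².
∂π/∂x_W = 313 − 3x_W − x_Y = 0, so x_W = 313/3 − (1/3)x_Y.
The game is symmetric, so in equilibrium x_Y = x_W: the reaction function gives (4/3)x_W = 313/3, hence x_W = 78.25.
Total export volume: 78.25 + 78.25 = 156.5.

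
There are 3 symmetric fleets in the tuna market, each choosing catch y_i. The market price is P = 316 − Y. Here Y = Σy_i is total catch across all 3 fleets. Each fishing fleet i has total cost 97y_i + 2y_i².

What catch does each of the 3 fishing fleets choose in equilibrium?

A representative fishing fleet's profit is π_i = y_i(316 − Y) − 97y_i − 2y_i², with Y = y_i + Σ_{j≠i} y_j.
First-order condition: 219 − 6y_i − Σ_{j≠i} y_j = 0.
In a symmetric equilibrium every fishing fleet chooses the same y, so Σ_{j≠i} y_j = 2y. The condition becomes 219 − 8y = 0, giving y = 219/8 = 27.375.

27.375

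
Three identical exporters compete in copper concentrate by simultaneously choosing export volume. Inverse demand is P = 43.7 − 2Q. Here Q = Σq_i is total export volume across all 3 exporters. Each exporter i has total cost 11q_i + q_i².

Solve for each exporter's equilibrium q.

A representative exporter's profit is π_i = q_i(43.7 − 2Q) − 11q_i − q_i², with Q = q_i + Σ_{j≠i} q_j.
First-order condition: 32.7 − 6q_i − 2Σ_{j≠i} q_j = 0.
In a symmetric equilibrium every exporter chooses the same q, so Σ_{j≠i} q_j = 2q. The condition becomes 32.7 − 10q = 0, giving q = 32.7/10 = 3.27.

3.27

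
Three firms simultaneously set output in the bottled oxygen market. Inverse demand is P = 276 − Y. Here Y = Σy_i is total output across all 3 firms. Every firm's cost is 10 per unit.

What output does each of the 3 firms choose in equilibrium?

A representative firm's profit is π_i = y_i(276 − Y) − 10y_i, with Y = y_i + Σ_{j≠i} y_j.
First-order condition: 266 − 2y_i − Σ_{j≠i} y_j = 0.
Imposing symmetry (y_j = y for all j) turns Σ_{j≠i} y_j into 2y, so 266 = 4y and y = 66.5.

66.5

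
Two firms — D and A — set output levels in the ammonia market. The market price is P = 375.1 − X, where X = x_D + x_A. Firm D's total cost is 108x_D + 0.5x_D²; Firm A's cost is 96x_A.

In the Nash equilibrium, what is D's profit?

Firm D's profit: π = x_D(375.1 − (x_D + x_A)) − 108x_D − 0.5x_D².
∂π/∂x_D = 267.1 − 3x_D − x_A = 0, so x_D = 2671/30 − (1/3)x_A.
For A: ∂π/∂x_A = 279.1 − 2x_A − x_D = 0 ⇒ x_A = 139.55 − 0.5x_D.
Substituting the second reaction function into the first: x_D = 2671/30 − (1/3)(139.55 − 0.5x_D), which gives (5/6)x_D = 2551/60 ⇒ x_D = 51.02.
Then x_A = 139.55 − 0.5·51.02 = 114.04.
Price P = 375.1 − 165.06 = 210.04.
D's profit: (210.04 − 108)·51.02 − 0.5(51.02)² = 3904.5606.

3904.5606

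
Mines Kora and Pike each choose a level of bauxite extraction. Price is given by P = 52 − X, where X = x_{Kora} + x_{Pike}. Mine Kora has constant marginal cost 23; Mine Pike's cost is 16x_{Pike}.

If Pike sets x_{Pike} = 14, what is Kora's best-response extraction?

Mine Kora's profit: π = x_{Kora}(52 − (x_{Kora} + x_{Pike})) − 23x_{Kora}.
∂π/∂x_{Kora} = 29 − 2x_{Kora} − x_{Pike} = 0, so x_{Kora} = 14.5 − 0.5x_{Pike}.
At x_{Pike} = 14: x_{Kora} = 14.5 − 0.5·14 = 7.5.

7.5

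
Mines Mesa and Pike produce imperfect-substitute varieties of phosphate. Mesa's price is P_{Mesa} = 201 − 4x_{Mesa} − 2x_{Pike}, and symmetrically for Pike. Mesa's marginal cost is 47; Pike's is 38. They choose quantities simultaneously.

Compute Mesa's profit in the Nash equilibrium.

Mine Mesa's profit: π = x_{Mesa}(201 − 4x_{Mesa} − 2x_{Pike}) − 47x_{Mesa}.
∂π/∂x_{Mesa} = 154 − 8x_{Mesa} − 2x_{Pike} = 0 ⇒ x_{Mesa} = 19.25 − 0.25x_{Pike}.
Similarly x_{Pike} = 20.375 − 0.25x_{Mesa}.
Plugging x_{Pike} into Mesa's best response: x_{Mesa} = 19.25 − 0.25(20.375 − 0.25x_{Mesa}) ⇒ 0.9375x_{Mesa} = 453/32, so x_{Mesa} = 15.1.
Then x_{Pike} = 20.375 − 0.25·15.1 = 16.6.
P_{Mesa} = 201 − 4·15.1 − 2·16.6 = 107.4.
Profit = (107.4 − 47)·15.1 = 912.04.

912.04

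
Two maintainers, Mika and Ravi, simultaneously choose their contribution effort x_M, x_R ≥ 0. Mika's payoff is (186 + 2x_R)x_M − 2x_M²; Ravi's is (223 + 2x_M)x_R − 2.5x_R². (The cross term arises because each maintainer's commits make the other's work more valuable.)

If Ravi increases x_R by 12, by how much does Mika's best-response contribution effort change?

Expanding Mika's payoff: 186x_M + 2x_Rx_M − 2x_M².
∂π/∂x_M = 186 + 2x_R − 4x_M = 0, so x_M = 46.5 + 0.5x_R.
The reaction-function slope is 0.5, so a 12-unit rise in x_R moves x_M by 0.5 × 12 = 6. Mika's best response rises — the actions are strategic complements.

6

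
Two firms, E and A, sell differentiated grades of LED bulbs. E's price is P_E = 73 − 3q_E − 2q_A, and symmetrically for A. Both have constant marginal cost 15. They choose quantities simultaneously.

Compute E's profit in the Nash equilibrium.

157.6875

Firm E's profit: π = q_E(73 − 3q_E − 2q_A) − 15q_E.
∂π/∂q_E = 58 − 6q_E − 2q_A = 0 ⇒ q_E = 29/3 − (1/3)q_A.
By symmetry q_A = q_E; substituting into the reaction function, (4/3)q_E = 29/3 and q_E = 7.25.
P_E = 73 − 3·7.25 − 2·7.25 = 36.75.
Profit = (36.75 − 15)·7.25 = 157.6875.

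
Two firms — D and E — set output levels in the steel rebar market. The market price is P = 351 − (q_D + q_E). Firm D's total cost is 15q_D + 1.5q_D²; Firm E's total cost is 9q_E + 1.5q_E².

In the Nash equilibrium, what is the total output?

113

Firm D's profit: π = q_D(351 − (q_D + q_E)) − 15q_D − 1.5q_D².
∂π/∂q_D = 336 − 5q_D − q_E = 0, so q_D = 67.2 − 0.2q_E.
By the same steps for E: q_E = 68.4 − 0.2q_D.
Solving the two reaction functions simultaneously: (1 − (−0.2)(−0.2))q_D = 67.2 − 0.2·68.4, so 0.96q_D = 53.52 and q_D = 55.75.
Then q_E = 68.4 − 0.2·55.75 = 57.25.
Total output: 55.75 + 57.25 = 113.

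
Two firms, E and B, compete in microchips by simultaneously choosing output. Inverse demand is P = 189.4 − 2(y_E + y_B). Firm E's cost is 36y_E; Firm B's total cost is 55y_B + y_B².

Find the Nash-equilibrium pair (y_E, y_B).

32.58, 11.54

Firm E's profit: π = y_E(189.4 − 2(y_E + y_B)) − 36y_E.
∂π/∂y_E = 153.4 − 4y_E − 2y_B = 0, so y_E = 38.35 − 0.5y_B.
For B: ∂π/∂y_B = 134.4 − 6y_B − 2y_E = 0 ⇒ y_B = 22.4 − (1/3)y_E.
Solving the two reaction functions simultaneously: (1 − (−0.5)(−1/3))y_E = 38.35 − 0.5·22.4, so (5/6)y_E = 27.15 and y_E = 32.58.
Then y_B = 22.4 − (1/3)·32.58 = 11.54.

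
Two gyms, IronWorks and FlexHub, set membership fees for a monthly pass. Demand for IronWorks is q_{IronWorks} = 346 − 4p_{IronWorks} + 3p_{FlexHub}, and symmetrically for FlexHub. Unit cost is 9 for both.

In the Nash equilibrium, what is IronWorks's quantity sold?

269.6

IronWorks's profit: π = (p_{IronWorks} − 9)(346 − 4p_{IronWorks} + 3p_{FlexHub}).
∂π/∂p_{IronWorks} = 382 − 8p_{IronWorks} + 3p_{FlexHub} = 0 ⇒ p_{IronWorks} = 47.75 + 0.375p_{FlexHub}.
Setting p_{IronWorks} = p_{FlexHub} in the reaction function: p_{IronWorks} = 47.75 + 0.375p_{IronWorks}, so p_{IronWorks} = 47.75 / 0.625 = 76.4.
q_{IronWorks} = 346 − 4·76.4 + 3·76.4 = 269.6.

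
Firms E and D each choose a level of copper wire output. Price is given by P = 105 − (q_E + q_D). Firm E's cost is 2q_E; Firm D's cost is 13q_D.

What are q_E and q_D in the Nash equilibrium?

38, 27

Firm E's profit: π = q_E(105 − (q_E + q_D)) − 2q_E.
∂π/∂q_E = 103 − 2q_E − q_D = 0, so q_E = 51.5 − 0.5q_D.
By the same steps for D: q_D = 46 − 0.5q_E.
Substituting the second reaction function into the first: q_E = 51.5 − 0.5(46 − 0.5q_E), which gives 0.75q_E = 28.5 ⇒ q_E = 38.
Then q_D = 46 − 0.5·38 = 27.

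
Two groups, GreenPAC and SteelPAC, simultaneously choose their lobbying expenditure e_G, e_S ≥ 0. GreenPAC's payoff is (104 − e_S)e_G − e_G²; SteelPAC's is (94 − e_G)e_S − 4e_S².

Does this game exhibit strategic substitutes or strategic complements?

Expanding GreenPAC's payoff: 104e_G − e_Se_G − e_G².
∂π/∂e_G = 104 − e_S − 2e_G = 0, so e_G = 52 − 0.5e_S.
The best-response slope de_G/de_S = −0.5 < 0: the reaction function is downward-sloping, so the choices are strategic substitutes.

strategic substitutes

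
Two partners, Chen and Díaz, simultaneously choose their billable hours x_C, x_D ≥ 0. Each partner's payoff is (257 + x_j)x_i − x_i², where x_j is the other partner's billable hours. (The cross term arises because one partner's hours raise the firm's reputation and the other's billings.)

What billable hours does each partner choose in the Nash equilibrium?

Chen's payoff is (257 + x_D)x_C − x_C².
∂π/∂x_C = 257 + x_D − 2x_C = 0, so x_C = 128.5 + 0.5x_D.
By symmetry x_D = x_C; substituting into the reaction function, 0.5x_C = 128.5 and x_C = 257.

257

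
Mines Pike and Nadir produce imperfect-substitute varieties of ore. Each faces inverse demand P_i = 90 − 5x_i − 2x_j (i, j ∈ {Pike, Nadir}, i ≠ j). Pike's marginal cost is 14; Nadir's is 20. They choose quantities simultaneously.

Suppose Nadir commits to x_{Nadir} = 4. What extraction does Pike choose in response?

Mine Pike's profit: π = x_{Pike}(90 − 5x_{Pike} − 2x_{Nadir}) − 14x_{Pike}.
∂π/∂x_{Pike} = 76 − 10x_{Pike} − 2x_{Nadir} = 0 ⇒ x_{Pike} = 7.6 − 0.2x_{Nadir}.
At x_{Nadir} = 4: x_{Pike} = 7.6 − 0.2·4 = 6.8.

6.8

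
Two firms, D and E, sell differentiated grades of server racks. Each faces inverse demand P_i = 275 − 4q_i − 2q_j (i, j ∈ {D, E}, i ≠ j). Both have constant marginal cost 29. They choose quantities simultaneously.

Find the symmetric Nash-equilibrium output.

24.6

Firm D's profit: π = q_D(275 − 4q_D − 2q_E) − 29q_D.
∂π/∂q_D = 246 − 8q_D − 2q_E = 0 ⇒ q_D = 30.75 − 0.25q_E.
By symmetry q_E = q_D; substituting into the reaction function, 1.25q_D = 30.75 and q_D = 24.6.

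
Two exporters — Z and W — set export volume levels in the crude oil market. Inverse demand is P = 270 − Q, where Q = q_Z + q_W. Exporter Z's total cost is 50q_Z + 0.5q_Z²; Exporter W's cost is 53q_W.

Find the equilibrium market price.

139.2

Exporter Z's profit: π = q_Z(270 − (q_Z + q_W)) − 50q_Z − 0.5q_Z².
∂π/∂q_Z = 220 − 3q_Z − q_W = 0, so q_Z = 220/3 − (1/3)q_W.
For W: ∂π/∂q_W = 217 − 2q_W − q_Z = 0 ⇒ q_W = 108.5 − 0.5q_Z.
Solving the two reaction functions simultaneously: (1 − (−1/3)(−0.5))q_Z = 220/3 − (1/3)·108.5, so (5/6)q_Z = 223/6 and q_Z = 44.6.
Then q_W = 108.5 − 0.5·44.6 = 86.2.
Equilibrium price: P = 270 − 130.8 = 139.2.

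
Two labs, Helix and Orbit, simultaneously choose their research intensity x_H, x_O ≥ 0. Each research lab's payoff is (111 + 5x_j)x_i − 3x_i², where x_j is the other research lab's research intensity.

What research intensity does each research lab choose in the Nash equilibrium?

Helix's payoff is (111 + 5x_O)x_H − 3x_H².
∂π/∂x_H = 111 + 5x_O − 6x_H = 0, so x_H = 18.5 + (5/6)x_O.
Setting x_H = x_O in the reaction function: x_H = 18.5 + (5/6)x_H, so x_H = 18.5 / (1/6) = 111.

111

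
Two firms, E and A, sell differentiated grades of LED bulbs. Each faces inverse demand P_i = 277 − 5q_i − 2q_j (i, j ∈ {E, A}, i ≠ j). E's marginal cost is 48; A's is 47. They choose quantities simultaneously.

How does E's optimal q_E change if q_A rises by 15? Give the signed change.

Firm E's profit: π = q_E(277 − 5q_E − 2q_A) − 48q_E.
∂π/∂q_E = 229 − 10q_E − 2q_A = 0 ⇒ q_E = 22.9 − 0.2q_A.
The reaction-function slope is −0.2, so a 15-unit rise in q_A moves q_E by −0.2 × 15 = −3. E's best response falls — the actions are strategic substitutes.

-3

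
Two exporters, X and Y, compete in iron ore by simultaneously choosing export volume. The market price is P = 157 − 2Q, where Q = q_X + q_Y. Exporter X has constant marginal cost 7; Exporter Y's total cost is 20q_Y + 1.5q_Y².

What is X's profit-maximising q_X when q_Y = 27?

24

Exporter X's profit: π = q_X(157 − 2(q_X + q_Y)) − 7q_X.
∂π/∂q_X = 150 − 4q_X − 2q_Y = 0, so q_X = 37.5 − 0.5q_Y.
At q_Y = 27: q_X = 37.5 − 0.5·27 = 24.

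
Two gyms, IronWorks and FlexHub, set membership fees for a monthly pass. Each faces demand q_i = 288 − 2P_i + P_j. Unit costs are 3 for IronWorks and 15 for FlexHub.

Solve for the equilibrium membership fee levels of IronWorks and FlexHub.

99.6, 104.4

IronWorks's profit: π = (P_{IronWorks} − 3)(288 − 2P_{IronWorks} + P_{FlexHub}).
∂π/∂P_{IronWorks} = 294 − 4P_{IronWorks} + P_{FlexHub} = 0 ⇒ P_{IronWorks} = 73.5 + 0.25P_{FlexHub}.
Similarly P_{FlexHub} = 79.5 + 0.25P_{IronWorks}.
Solving the two reaction functions simultaneously: (1 − (0.25)(0.25))P_{IronWorks} = 73.5 + 0.25·79.5, so 0.9375P_{IronWorks} = 93.375 and P_{IronWorks} = 99.6.
Then P_{FlexHub} = 79.5 + 0.25·99.6 = 104.4.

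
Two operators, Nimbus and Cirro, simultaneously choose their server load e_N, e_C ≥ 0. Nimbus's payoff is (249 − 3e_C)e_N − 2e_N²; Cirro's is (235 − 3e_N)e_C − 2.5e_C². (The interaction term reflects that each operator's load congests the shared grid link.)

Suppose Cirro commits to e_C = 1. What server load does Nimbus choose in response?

61.5

Expanding Nimbus's payoff: 249e_N − 3e_Ce_N − 2e_N².
∂π/∂e_N = 249 − 3e_C − 4e_N = 0, so e_N = 62.25 − 0.75e_C.
At e_C = 1: e_N = 62.25 − 0.75·1 = 61.5.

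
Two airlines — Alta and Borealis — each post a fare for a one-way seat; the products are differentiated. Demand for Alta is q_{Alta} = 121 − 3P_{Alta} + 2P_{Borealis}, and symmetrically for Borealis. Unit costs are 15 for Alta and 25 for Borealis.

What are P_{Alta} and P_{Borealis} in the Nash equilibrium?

43.375, 47.125

Alta's profit: π = (P_{Alta} − 15)(121 − 3P_{Alta} + 2P_{Borealis}).
∂π/∂P_{Alta} = 166 − 6P_{Alta} + 2P_{Borealis} = 0 ⇒ P_{Alta} = 83/3 + (1/3)P_{Borealis}.
Similarly P_{Borealis} = 98/3 + (1/3)P_{Alta}.
Plugging P_{Borealis} into Alta's best response: P_{Alta} = 83/3 + (1/3)(98/3 + (1/3)P_{Alta}) ⇒ (8/9)P_{Alta} = 347/9, so P_{Alta} = 43.375.
Then P_{Borealis} = 98/3 + (1/3)·43.375 = 47.125.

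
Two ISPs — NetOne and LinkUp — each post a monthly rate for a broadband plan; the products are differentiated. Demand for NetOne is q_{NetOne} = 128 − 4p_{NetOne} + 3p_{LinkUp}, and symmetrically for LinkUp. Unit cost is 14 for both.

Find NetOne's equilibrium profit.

NetOne's profit: π = (p_{NetOne} − 14)(128 − 4p_{NetOne} + 3p_{LinkUp}).
∂π/∂p_{NetOne} = 184 − 8p_{NetOne} + 3p_{LinkUp} = 0 ⇒ p_{NetOne} = 23 + 0.375p_{LinkUp}.
The game is symmetric, so in equilibrium p_{LinkUp} = p_{NetOne}: the reaction function gives 0.625p_{NetOne} = 23, hence p_{NetOne} = 36.8.
q_{NetOne} = 128 − 4·36.8 + 3·36.8 = 91.2.
Profit = (36.8 − 14)·91.2 = 2079.36.

2079.36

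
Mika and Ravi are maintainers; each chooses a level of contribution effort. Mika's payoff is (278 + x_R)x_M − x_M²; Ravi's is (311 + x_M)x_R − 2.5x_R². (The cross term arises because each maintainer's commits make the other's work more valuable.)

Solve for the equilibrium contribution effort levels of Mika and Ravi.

Expanding Mika's payoff: 278x_M + x_Rx_M − x_M².
∂π/∂x_M = 278 + x_R − 2x_M = 0, so x_M = 139 + 0.5x_R.
Likewise for Ravi: x_R = 62.2 + 0.2x_M.
Plugging x_R into Mika's best response: x_M = 139 + 0.5(62.2 + 0.2x_M) ⇒ 0.9x_M = 170.1, so x_M = 189.
Then x_R = 62.2 + 0.2·189 = 100.

189, 100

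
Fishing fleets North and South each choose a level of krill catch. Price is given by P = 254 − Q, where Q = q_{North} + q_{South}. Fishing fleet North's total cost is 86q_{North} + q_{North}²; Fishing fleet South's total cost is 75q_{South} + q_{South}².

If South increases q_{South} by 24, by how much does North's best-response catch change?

-6

Fishing fleet North's profit: π = q_{North}(254 − (q_{North} + q_{South})) − 86q_{North} − q_{North}².
∂π/∂q_{North} = 168 − 4q_{North} − q_{South} = 0, so q_{North} = 42 − 0.25q_{South}.
The reaction-function slope is −0.25, so a 24-unit rise in q_{South} moves q_{North} by −0.25 × 24 = −6. North's best response falls — the actions are strategic substitutes.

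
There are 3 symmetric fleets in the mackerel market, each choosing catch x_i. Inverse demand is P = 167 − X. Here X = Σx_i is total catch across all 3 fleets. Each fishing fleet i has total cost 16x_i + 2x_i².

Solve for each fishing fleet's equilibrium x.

A representative fishing fleet's profit is π_i = x_i(167 − X) − 16x_i − 2x_i², with X = x_i + Σ_{j≠i} x_j.
First-order condition: 151 − 6x_i − Σ_{j≠i} x_j = 0.
Imposing symmetry (x_j = x for all j) turns Σ_{j≠i} x_j into 2x, so 151 = 8x and x = 18.875.

18.875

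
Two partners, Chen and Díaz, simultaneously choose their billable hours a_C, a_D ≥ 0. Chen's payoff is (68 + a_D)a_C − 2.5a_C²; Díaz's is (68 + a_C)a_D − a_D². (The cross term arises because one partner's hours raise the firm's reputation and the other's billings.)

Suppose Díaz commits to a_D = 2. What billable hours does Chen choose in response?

14

Expanding Chen's payoff: 68a_C + a_Da_C − 2.5a_C².
∂π/∂a_C = 68 + a_D − 5a_C = 0, so a_C = 13.6 + 0.2a_D.
At a_D = 2: a_C = 13.6 + 0.2·2 = 14.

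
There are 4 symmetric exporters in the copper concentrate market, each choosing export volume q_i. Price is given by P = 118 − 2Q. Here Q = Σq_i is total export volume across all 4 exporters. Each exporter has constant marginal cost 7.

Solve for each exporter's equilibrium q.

A representative exporter's profit is π_i = q_i(118 − 2Q) − 7q_i, with Q = q_i + Σ_{j≠i} q_j.
First-order condition: 111 − 4q_i − 2Σ_{j≠i} q_j = 0.
With identical exporters, set every q_j = q: then 111 − 4q − 6q = 0, i.e. q = 111/10 = 11.1.

11.1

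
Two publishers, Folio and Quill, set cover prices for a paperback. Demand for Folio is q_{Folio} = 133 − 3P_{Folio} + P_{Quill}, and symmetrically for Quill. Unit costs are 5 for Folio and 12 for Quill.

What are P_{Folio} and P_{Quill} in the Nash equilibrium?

Folio's profit: π = (P_{Folio} − 5)(133 − 3P_{Folio} + P_{Quill}).
∂π/∂P_{Folio} = 148 − 6P_{Folio} + P_{Quill} = 0 ⇒ P_{Folio} = 74/3 + (1/6)P_{Quill}.
Similarly P_{Quill} = 169/6 + (1/6)P_{Folio}.
Solving the two reaction functions simultaneously: (1 − (1/6)(1/6))P_{Folio} = 74/3 + (1/6)·(169/6), so (35/36)P_{Folio} = 1057/36 and P_{Folio} = 30.2.
Then P_{Quill} = 169/6 + (1/6)·30.2 = 33.2.

30.2, 33.2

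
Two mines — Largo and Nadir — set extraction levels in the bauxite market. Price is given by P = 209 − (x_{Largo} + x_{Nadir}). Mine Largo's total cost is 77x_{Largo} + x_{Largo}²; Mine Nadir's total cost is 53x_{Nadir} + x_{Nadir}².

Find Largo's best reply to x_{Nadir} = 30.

Mine Largo's profit: π = x_{Largo}(209 − (x_{Largo} + x_{Nadir})) − 77x_{Largo} − x_{Largo}².
∂π/∂x_{Largo} = 132 − 4x_{Largo} − x_{Nadir} = 0, so x_{Largo} = 33 − 0.25x_{Nadir}.
At x_{Nadir} = 30: x_{Largo} = 33 − 0.25·30 = 25.5.

25.5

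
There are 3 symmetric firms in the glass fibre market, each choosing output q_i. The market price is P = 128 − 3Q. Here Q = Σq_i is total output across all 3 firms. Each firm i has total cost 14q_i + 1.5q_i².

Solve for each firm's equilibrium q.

A representative firm's profit is π_i = q_i(128 − 3Q) − 14q_i − 1.5q_i², with Q = q_i + Σ_{j≠i} q_j.
First-order condition: 114 − 9q_i − 3Σ_{j≠i} q_j = 0.
In a symmetric equilibrium every firm chooses the same q, so Σ_{j≠i} q_j = 2q. The condition becomes 114 − 15q = 0, giving q = 114/15 = 7.6.

7.6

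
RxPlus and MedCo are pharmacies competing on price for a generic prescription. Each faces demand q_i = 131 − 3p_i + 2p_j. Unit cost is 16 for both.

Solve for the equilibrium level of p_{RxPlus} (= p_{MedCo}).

RxPlus's profit: π = (p_{RxPlus} − 16)(131 − 3p_{RxPlus} + 2p_{MedCo}).
∂π/∂p_{RxPlus} = 179 − 6p_{RxPlus} + 2p_{MedCo} = 0 ⇒ p_{RxPlus} = 179/6 + (1/3)p_{MedCo}.
Setting p_{RxPlus} = p_{MedCo} in the reaction function: p_{RxPlus} = 179/6 + (1/3)p_{RxPlus}, so p_{RxPlus} = (179/6) / (2/3) = 44.75.

44.75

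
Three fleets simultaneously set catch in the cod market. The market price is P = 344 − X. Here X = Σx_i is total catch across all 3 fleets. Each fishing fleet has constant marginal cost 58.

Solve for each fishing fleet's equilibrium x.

71.5

A representative fishing fleet's profit is π_i = x_i(344 − X) − 58x_i, with X = x_i + Σ_{j≠i} x_j.
First-order condition: 286 − 2x_i − Σ_{j≠i} x_j = 0.
Imposing symmetry (x_j = x for all j) turns Σ_{j≠i} x_j into 2x, so 286 = 4x and x = 71.5.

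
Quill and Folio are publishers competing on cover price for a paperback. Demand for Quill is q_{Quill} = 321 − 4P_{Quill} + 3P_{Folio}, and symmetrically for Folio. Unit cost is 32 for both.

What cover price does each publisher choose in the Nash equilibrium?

Quill's profit: π = (P_{Quill} − 32)(321 − 4P_{Quill} + 3P_{Folio}).
∂π/∂P_{Quill} = 449 − 8P_{Quill} + 3P_{Folio} = 0 ⇒ P_{Quill} = 56.125 + 0.375P_{Folio}.
Setting P_{Quill} = P_{Folio} in the reaction function: P_{Quill} = 56.125 + 0.375P_{Quill}, so P_{Quill} = 56.125 / 0.625 = 89.8.

89.8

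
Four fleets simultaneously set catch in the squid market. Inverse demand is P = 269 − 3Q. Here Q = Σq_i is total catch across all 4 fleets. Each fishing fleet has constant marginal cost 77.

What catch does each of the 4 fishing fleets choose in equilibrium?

A representative fishing fleet's profit is π_i = q_i(269 − 3Q) − 77q_i, with Q = q_i + Σ_{j≠i} q_j.
First-order condition: 192 − 6q_i − 3Σ_{j≠i} q_j = 0.
In a symmetric equilibrium every fishing fleet chooses the same q, so Σ_{j≠i} q_j = 3q. The condition becomes 192 − 15q = 0, giving q = 192/15 = 12.8.

12.8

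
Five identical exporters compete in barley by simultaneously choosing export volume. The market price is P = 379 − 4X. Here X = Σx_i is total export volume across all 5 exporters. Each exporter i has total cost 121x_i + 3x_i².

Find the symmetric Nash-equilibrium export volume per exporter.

A representative exporter's profit is π_i = x_i(379 − 4X) − 121x_i − 3x_i², with X = x_i + Σ_{j≠i} x_j.
First-order condition: 258 − 14x_i − 4Σ_{j≠i} x_j = 0.
With identical exporters, set every x_j = x: then 258 − 14x − 16x = 0, i.e. x = 258/30 = 8.6.

8.6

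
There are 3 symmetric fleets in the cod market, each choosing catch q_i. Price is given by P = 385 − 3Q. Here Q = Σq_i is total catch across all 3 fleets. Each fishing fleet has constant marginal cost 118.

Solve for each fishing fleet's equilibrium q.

A representative fishing fleet's profit is π_i = q_i(385 − 3Q) − 118q_i, with Q = q_i + Σ_{j≠i} q_j.
First-order condition: 267 − 6q_i − 3Σ_{j≠i} q_j = 0.
With identical fishing fleets, set every q_j = q: then 267 − 6q − 6q = 0, i.e. q = 267/12 = 22.25.

22.25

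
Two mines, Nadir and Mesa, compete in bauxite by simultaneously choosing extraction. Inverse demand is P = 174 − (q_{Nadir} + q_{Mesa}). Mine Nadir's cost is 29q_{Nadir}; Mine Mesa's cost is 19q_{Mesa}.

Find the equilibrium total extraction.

Mine Nadir's profit: π = q_{Nadir}(174 − (q_{Nadir} + q_{Mesa})) − 29q_{Nadir}.
∂π/∂q_{Nadir} = 145 − 2q_{Nadir} − q_{Mesa} = 0, so q_{Nadir} = 72.5 − 0.5q_{Mesa}.
By the same steps for Mesa: q_{Mesa} = 77.5 − 0.5q_{Nadir}.
Solving the two reaction functions simultaneously: (1 − (−0.5)(−0.5))q_{Nadir} = 72.5 − 0.5·77.5, so 0.75q_{Nadir} = 33.75 and q_{Nadir} = 45.
Then q_{Mesa} = 77.5 − 0.5·45 = 55.
Total extraction: 45 + 55 = 100.

100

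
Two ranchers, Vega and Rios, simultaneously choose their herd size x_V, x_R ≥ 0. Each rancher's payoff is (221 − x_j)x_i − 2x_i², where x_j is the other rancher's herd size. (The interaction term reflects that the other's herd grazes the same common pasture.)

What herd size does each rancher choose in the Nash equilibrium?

44.2

Vega's payoff is (221 − x_R)x_V − 2x_V².
∂π/∂x_V = 221 − x_R − 4x_V = 0, so x_V = 55.25 − 0.25x_R.
Setting x_V = x_R in the reaction function: x_V = 55.25 − 0.25x_V, so x_V = 55.25 / 1.25 = 44.2.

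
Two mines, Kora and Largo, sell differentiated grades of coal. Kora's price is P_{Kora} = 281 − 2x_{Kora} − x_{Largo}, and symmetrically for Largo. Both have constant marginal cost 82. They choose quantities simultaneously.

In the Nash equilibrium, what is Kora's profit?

Mine Kora's profit: π = x_{Kora}(281 − 2x_{Kora} − x_{Largo}) − 82x_{Kora}.
∂π/∂x_{Kora} = 199 − 4x_{Kora} − x_{Largo} = 0 ⇒ x_{Kora} = 49.75 − 0.25x_{Largo}.
By symmetry x_{Largo} = x_{Kora}; substituting into the reaction function, 1.25x_{Kora} = 49.75 and x_{Kora} = 39.8.
P_{Kora} = 281 − 2·39.8 − 39.8 = 161.6.
Profit = (161.6 − 82)·39.8 = 3168.08.

3168.08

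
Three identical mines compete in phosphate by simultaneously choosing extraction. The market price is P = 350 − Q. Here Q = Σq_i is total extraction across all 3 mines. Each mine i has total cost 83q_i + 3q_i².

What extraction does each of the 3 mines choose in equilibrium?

A representative mine's profit is π_i = q_i(350 − Q) − 83q_i − 3q_i², with Q = q_i + Σ_{j≠i} q_j.
First-order condition: 267 − 8q_i − Σ_{j≠i} q_j = 0.
With identical mines, set every q_j = q: then 267 − 8q − 2q = 0, i.e. q = 267/10 = 26.7.

26.7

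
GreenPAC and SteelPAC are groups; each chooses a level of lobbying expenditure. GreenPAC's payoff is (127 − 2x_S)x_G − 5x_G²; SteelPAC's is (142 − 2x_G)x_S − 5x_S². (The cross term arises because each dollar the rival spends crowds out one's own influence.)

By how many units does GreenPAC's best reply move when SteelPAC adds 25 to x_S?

Expanding GreenPAC's payoff: 127x_G − 2x_Sx_G − 5x_G².
∂π/∂x_G = 127 − 2x_S − 10x_G = 0, so x_G = 12.7 − 0.2x_S.
The reaction-function slope is −0.2, so a 25-unit rise in x_S moves x_G by −0.2 × 25 = −5. GreenPAC's best response falls — the actions are strategic substitutes.

-5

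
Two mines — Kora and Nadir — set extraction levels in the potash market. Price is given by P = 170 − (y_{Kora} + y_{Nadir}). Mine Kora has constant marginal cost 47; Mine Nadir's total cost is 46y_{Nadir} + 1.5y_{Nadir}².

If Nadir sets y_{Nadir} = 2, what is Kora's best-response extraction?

Mine Kora's profit: π = y_{Kora}(170 − (y_{Kora} + y_{Nadir})) − 47y_{Kora}.
∂π/∂y_{Kora} = 123 − 2y_{Kora} − y_{Nadir} = 0, so y_{Kora} = 61.5 − 0.5y_{Nadir}.
At y_{Nadir} = 2: y_{Kora} = 61.5 − 0.5·2 = 60.5.

60.5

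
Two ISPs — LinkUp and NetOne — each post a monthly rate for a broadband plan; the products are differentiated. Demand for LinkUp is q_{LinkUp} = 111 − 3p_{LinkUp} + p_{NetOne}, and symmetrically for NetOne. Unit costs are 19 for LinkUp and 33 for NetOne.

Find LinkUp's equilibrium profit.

LinkUp's profit: π = (p_{LinkUp} − 19)(111 − 3p_{LinkUp} + p_{NetOne}).
∂π/∂p_{LinkUp} = 168 − 6p_{LinkUp} + p_{NetOne} = 0 ⇒ p_{LinkUp} = 28 + (1/6)p_{NetOne}.
Similarly p_{NetOne} = 35 + (1/6)p_{LinkUp}.
Solving the two reaction functions simultaneously: (1 − (1/6)(1/6))p_{LinkUp} = 28 + (1/6)·35, so (35/36)p_{LinkUp} = 203/6 and p_{LinkUp} = 34.8.
Then p_{NetOne} = 35 + (1/6)·34.8 = 40.8.
q_{LinkUp} = 111 − 3·34.8 + 40.8 = 47.4.
Profit = (34.8 − 19)·47.4 = 748.92.

748.92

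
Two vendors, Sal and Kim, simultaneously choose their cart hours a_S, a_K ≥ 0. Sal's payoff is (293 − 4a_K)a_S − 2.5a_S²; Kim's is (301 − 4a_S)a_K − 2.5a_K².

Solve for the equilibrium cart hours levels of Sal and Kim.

29, 37

Expanding Sal's payoff: 293a_S − 4a_Ka_S − 2.5a_S².
∂π/∂a_S = 293 − 4a_K − 5a_S = 0, so a_S = 58.6 − 0.8a_K.
Likewise for Kim: a_K = 60.2 − 0.8a_S.
Solving the two reaction functions simultaneously: (1 − (−0.8)(−0.8))a_S = 58.6 − 0.8·60.2, so 0.36a_S = 10.44 and a_S = 29.
Then a_K = 60.2 − 0.8·29 = 37.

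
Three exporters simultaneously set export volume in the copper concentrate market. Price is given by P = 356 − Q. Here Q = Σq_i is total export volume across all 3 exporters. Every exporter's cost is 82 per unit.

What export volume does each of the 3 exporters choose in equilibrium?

A representative exporter's profit is π_i = q_i(356 − Q) − 82q_i, with Q = q_i + Σ_{j≠i} q_j.
First-order condition: 274 − 2q_i − Σ_{j≠i} q_j = 0.
Imposing symmetry (q_j = q for all j) turns Σ_{j≠i} q_j into 2q, so 274 = 4q and q = 68.5.

68.5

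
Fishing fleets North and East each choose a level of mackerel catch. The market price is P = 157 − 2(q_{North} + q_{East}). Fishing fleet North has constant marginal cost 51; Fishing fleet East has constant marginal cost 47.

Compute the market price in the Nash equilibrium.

85

Fishing fleet North's profit: π = q_{North}(157 − 2(q_{North} + q_{East})) − 51q_{North}.
∂π/∂q_{North} = 106 − 4q_{North} − 2q_{East} = 0, so q_{North} = 26.5 − 0.5q_{East}.
By the same steps for East: q_{East} = 27.5 − 0.5q_{North}.
Plugging q_{East} into North's best response: q_{North} = 26.5 − 0.5(27.5 − 0.5q_{North}) ⇒ 0.75q_{North} = 12.75, so q_{North} = 17.
Then q_{East} = 27.5 − 0.5·17 = 19.
Equilibrium price: P = 157 − 2·36 = 85.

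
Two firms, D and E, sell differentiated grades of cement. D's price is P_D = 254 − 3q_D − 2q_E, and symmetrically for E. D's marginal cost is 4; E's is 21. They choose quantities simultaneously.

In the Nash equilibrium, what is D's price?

Firm D's profit: π = q_D(254 − 3q_D − 2q_E) − 4q_D.
∂π/∂q_D = 250 − 6q_D − 2q_E = 0 ⇒ q_D = 125/3 − (1/3)q_E.
Similarly q_E = 233/6 − (1/3)q_D.
Plugging q_E into D's best response: q_D = 125/3 − (1/3)(233/6 − (1/3)q_D) ⇒ (8/9)q_D = 517/18, so q_D = 32.3125.
Then q_E = 233/6 − (1/3)·32.3125 = 28.0625.
P_D = 254 − 3·32.3125 − 2·28.0625 = 100.9375.

100.9375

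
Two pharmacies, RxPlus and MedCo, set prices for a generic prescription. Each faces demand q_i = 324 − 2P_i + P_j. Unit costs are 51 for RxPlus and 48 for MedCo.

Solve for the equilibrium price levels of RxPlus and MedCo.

RxPlus's profit: π = (P_{RxPlus} − 51)(324 − 2P_{RxPlus} + P_{MedCo}).
∂π/∂P_{RxPlus} = 426 − 4P_{RxPlus} + P_{MedCo} = 0 ⇒ P_{RxPlus} = 106.5 + 0.25P_{MedCo}.
Similarly P_{MedCo} = 105 + 0.25P_{RxPlus}.
Solving the two reaction functions simultaneously: (1 − (0.25)(0.25))P_{RxPlus} = 106.5 + 0.25·105, so 0.9375P_{RxPlus} = 132.75 and P_{RxPlus} = 141.6.
Then P_{MedCo} = 105 + 0.25·141.6 = 140.4.

141.6, 140.4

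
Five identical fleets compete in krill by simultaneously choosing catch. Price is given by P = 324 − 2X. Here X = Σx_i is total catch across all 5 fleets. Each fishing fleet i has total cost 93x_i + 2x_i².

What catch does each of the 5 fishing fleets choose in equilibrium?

A representative fishing fleet's profit is π_i = x_i(324 − 2X) − 93x_i − 2x_i², with X = x_i + Σ_{j≠i} x_j.
First-order condition: 231 − 8x_i − 2Σ_{j≠i} x_j = 0.
Imposing symmetry (x_j = x for all j) turns Σ_{j≠i} x_j into 4x, so 231 = 16x and x = 14.4375.

14.4375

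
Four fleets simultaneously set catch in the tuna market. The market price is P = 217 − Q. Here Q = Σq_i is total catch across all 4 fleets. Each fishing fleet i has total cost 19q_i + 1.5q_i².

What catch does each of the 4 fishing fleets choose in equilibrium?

24.75

A representative fishing fleet's profit is π_i = q_i(217 − Q) − 19q_i − 1.5q_i², with Q = q_i + Σ_{j≠i} q_j.
First-order condition: 198 − 5q_i − Σ_{j≠i} q_j = 0.
Imposing symmetry (q_j = q for all j) turns Σ_{j≠i} q_j into 3q, so 198 = 8q and q = 24.75.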